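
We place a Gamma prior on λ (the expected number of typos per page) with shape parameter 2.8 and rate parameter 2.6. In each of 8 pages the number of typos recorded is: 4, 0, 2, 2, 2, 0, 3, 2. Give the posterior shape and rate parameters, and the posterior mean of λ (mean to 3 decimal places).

The Poisson likelihood adds the total count to the shape and the number of exposure periods to the rate. Here ∑xᵢ = 15 and n = 8, so shape 2.8→17.8 and rate 2.6→10.6.
E[λ | data] = 17.8/10.6 = 1.679.

Posterior: Gamma(shape=17.8, rate=10.6); mean ≈ 1.679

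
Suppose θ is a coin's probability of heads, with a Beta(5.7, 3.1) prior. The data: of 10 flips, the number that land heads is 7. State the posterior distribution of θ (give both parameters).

The binomial likelihood is conjugate to the Beta prior: with 7 successes and 3 failures, the posterior is Beta(5.7+7, 3.1+3) = Beta(12.7, 6.1).

Posterior: Beta(12.7, 6.1)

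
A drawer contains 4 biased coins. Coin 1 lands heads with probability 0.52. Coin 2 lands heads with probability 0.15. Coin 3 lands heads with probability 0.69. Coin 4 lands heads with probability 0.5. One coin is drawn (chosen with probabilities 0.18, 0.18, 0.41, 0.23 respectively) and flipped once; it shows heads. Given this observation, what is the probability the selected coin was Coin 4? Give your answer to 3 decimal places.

Posterior probability ≈ 0.222

Tabulate prior·likelihood by source: [1] prior 0.18, lik 0.52, product 0.09360; [2] prior 0.18, lik 0.15, product 0.02700; [3] prior 0.41, lik 0.69, product 0.2829; [4] prior 0.23, lik 0.5, product 0.1150.
Normalizing constant = 0.51850; the posterior for Coin 4 is its product over the sum, 0.1150/0.51850 = 0.222.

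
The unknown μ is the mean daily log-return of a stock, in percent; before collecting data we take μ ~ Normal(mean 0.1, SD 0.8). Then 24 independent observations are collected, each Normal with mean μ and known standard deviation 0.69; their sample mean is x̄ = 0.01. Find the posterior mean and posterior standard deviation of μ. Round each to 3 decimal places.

Posterior mean ≈ 0.013; posterior SD ≈ 0.139

Prior precision 1/τ₀² = 1/0.8² = 1.56250; data precision n/σ² = 24/0.69² = 50.4096.
Posterior precision = 1.56250 + 50.4096 = 51.9721, giving posterior SD = 1/√51.9721 = 0.139.
Posterior mean = (1.56250·0.1 + 50.4096·0.01) / 51.9721 = 0.013.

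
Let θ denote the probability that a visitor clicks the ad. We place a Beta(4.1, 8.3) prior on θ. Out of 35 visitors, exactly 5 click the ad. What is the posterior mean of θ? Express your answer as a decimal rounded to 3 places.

Observing 5 successes and 30 failures updates Beta(4.1, 8.3) by adding the success and failure counts to the two shape parameters: α = 4.1+5 = 9.1, β = 8.3+30 = 38.3.
Posterior mean = α/(α+β) = 9.1/47.4 = 0.192.

Posterior mean ≈ 0.192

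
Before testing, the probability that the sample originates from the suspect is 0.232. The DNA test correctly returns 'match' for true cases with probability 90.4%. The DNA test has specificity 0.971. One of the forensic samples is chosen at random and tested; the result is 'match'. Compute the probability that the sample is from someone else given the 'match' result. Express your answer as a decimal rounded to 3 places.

P(¬H | E) ≈ 0.096

Write H for 'the sample originates from the suspect'. Prior odds H:¬H = 0.232/0.768 = 0.30208. For the 'match' outcome, the likelihood ratio is 0.904/0.029 = 31.172.
Posterior odds = 0.30208 × 31.172 = 9.4167, so P(H|E) = 9.4167/(1+9.4167) = 0.904. Then P(¬H|E) = 1 − 0.904 = 0.096.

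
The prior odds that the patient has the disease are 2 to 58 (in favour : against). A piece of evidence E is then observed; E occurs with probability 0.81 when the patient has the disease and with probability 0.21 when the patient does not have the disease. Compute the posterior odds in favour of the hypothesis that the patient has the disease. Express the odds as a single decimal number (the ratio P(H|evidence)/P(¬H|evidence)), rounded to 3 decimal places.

Prior odds = 2/58 = 0.034483. In log-odds, ln(0.034483) = -3.3673.
Add log likelihood ratio: ln(3.8571) = 1.3499.
Posterior log-odds = -2.0174, so posterior odds = exp(-2.0174) = 0.13300.

Posterior odds ≈ 0.133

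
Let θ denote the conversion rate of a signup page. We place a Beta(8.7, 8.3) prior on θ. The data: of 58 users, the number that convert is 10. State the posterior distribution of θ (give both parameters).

Posterior: Beta(18.7, 56.3)

The binomial likelihood is conjugate to the Beta prior: with 10 successes and 48 failures, the posterior is Beta(8.7+10, 8.3+48) = Beta(18.7, 56.3).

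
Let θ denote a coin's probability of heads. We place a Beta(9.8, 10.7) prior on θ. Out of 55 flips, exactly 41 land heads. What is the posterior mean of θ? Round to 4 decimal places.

The binomial likelihood is conjugate to the Beta prior: with 41 successes and 14 failures, the posterior is Beta(9.8+41, 10.7+14) = Beta(50.8, 24.7).
Posterior mean = α/(α+β) = 50.8/75.5 = 0.6728.

Posterior mean ≈ 0.6728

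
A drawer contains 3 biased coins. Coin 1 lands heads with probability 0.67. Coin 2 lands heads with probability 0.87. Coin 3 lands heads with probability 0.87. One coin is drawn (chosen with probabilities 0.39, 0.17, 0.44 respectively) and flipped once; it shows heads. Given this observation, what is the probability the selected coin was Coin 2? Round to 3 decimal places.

Posterior probability ≈ 0.187

Tabulate prior·likelihood by source: [1] prior 0.39, lik 0.67, product 0.2613; [2] prior 0.17, lik 0.87, product 0.1479; [3] prior 0.44, lik 0.87, product 0.3828.
Normalizing constant = 0.79200; the posterior for Coin 2 is its product over the sum, 0.1479/0.79200 = 0.187.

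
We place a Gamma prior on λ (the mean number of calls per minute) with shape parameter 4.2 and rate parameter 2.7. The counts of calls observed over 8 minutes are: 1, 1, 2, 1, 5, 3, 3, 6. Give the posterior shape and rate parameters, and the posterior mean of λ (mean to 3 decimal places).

Posterior: Gamma(shape=26.2, rate=10.7); mean ≈ 2.449

The Poisson likelihood adds the total count to the shape and the number of exposure periods to the rate. Here ∑xᵢ = 22 and n = 8, so shape 4.2→26.2 and rate 2.7→10.7.
Posterior mean = shape/rate = 26.2/10.7 = 2.449.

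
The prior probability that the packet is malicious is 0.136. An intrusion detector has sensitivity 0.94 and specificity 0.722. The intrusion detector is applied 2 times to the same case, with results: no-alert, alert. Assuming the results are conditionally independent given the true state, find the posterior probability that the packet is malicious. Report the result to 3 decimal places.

Posterior P(H) ≈ 0.042

With H the event that the packet is malicious, the joint likelihood of the observed sequence is P(data|H) = 0.06·0.94 = 0.056400 and P(data|¬H) = 0.722·0.278 = 0.20072.
Bayes: P(H|data) = 0.136·0.056400 / (0.136·0.056400 + 0.864·0.20072) = 0.0076704/0.18109 = 0.0424.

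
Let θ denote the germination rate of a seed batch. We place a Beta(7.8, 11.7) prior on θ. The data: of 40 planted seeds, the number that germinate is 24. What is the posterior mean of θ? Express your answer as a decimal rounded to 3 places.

Posterior mean ≈ 0.534

The binomial likelihood is conjugate to the Beta prior: with 24 successes and 16 failures, the posterior is Beta(7.8+24, 11.7+16) = Beta(31.8, 27.7).
Posterior mean = α/(α+β) = 31.8/59.5 = 0.534.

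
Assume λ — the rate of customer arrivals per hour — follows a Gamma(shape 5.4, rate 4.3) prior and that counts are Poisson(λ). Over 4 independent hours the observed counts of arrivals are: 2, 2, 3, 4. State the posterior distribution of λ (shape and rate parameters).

Posterior: Gamma(shape=16.4, rate=8.3)

The Poisson likelihood adds the total count to the shape and the number of exposure periods to the rate. Here ∑xᵢ = 11 and n = 4, so shape 5.4→16.4 and rate 4.3→8.3.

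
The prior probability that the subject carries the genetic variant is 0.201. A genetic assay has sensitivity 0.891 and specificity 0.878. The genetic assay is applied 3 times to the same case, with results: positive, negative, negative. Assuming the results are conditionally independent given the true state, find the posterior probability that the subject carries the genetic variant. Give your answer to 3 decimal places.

Let H be the event that the subject carries the genetic variant; start with P(H) = 0.201. P('positive'|H) = 0.891, P('positive'|¬H) = 0.122.
Update on result 1 ('positive'): P(H) ← 0.891·0.2010 / (0.891·0.2010 + 0.122·0.7990) = 0.17909/0.27657 = 0.6475.
Update on result 2 ('negative'): P(H) ← 0.109·0.6475 / (0.109·0.6475 + 0.878·0.3525) = 0.070582/0.38004 = 0.1857.
Update on result 3 ('negative'): P(H) ← 0.109·0.1857 / (0.109·0.1857 + 0.878·0.8143) = 0.020244/0.73518 = 0.0275.

Posterior P(H) ≈ 0.028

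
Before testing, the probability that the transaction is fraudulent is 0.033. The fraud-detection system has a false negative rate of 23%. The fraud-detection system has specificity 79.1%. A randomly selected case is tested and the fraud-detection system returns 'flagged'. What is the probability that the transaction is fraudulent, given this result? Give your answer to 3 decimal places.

P(H | E) ≈ 0.112

Write H for 'the transaction is fraudulent'. Prior odds H:¬H = 0.033/0.967 = 0.034126. For the 'flagged' outcome, the likelihood ratio is 0.77/0.209 = 3.6842.
Posterior odds = 0.034126 × 3.6842 = 0.12573, so P(H|E) = 0.12573/(1+0.12573) = 0.112.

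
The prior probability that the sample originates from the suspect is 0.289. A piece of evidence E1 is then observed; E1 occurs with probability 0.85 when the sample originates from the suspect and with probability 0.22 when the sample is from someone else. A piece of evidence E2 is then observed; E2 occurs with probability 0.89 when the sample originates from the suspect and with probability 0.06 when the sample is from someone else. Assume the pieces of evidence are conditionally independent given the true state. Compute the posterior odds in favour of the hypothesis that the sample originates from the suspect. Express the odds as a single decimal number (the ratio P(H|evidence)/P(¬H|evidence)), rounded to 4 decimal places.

Posterior odds ≈ 23.2950

Prior odds = 0.289/(1−0.289) = 0.40647. In log-odds, ln(0.40647) = -0.90025.
Add log likelihood ratios: ln(3.8636) + ln(14.833) = 4.0485.
Posterior log-odds = 3.1482, so posterior odds = exp(3.1482) = 23.295.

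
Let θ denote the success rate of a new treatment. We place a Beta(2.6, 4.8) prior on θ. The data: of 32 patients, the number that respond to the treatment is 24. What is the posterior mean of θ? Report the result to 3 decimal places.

Observing 24 successes and 8 failures updates Beta(2.6, 4.8) by adding the success and failure counts to the two shape parameters: α = 2.6+24 = 26.6, β = 4.8+8 = 12.8.
E[θ | data] = 26.6/(26.6+12.8) = 0.675.

Posterior mean ≈ 0.675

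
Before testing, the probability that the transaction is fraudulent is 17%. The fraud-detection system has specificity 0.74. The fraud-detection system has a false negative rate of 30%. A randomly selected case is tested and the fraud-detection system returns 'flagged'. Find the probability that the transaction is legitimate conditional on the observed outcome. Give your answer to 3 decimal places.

Write H for 'the transaction is fraudulent'. Prior odds H:¬H = 0.17/0.83 = 0.20482. For the 'flagged' outcome, the likelihood ratio is 0.7/0.26 = 2.6923.
Posterior odds = 0.20482 × 2.6923 = 0.55144, so P(H|E) = 0.55144/(1+0.55144) = 0.355. Then P(¬H|E) = 1 − 0.355 = 0.645.

P(¬H | E) ≈ 0.645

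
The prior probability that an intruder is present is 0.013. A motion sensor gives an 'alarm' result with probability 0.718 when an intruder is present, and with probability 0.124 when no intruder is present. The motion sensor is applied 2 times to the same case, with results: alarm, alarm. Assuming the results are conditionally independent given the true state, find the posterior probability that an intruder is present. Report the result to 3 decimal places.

With H the event that an intruder is present, the joint likelihood of the observed sequence is P(data|H) = 0.718·0.718 = 0.51552 and P(data|¬H) = 0.124·0.124 = 0.015376.
Bayes: P(H|data) = 0.013·0.51552 / (0.013·0.51552 + 0.987·0.015376) = 0.0067018/0.021878 = 0.3063.

Posterior P(H) ≈ 0.306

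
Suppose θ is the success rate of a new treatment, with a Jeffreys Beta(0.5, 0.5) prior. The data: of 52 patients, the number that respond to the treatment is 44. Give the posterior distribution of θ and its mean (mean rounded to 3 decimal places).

Posterior: Beta(44.5, 8.5); mean ≈ 0.840

The binomial likelihood is conjugate to the Beta prior: with 44 successes and 8 failures, the posterior is Beta(0.5+44, 0.5+8) = Beta(44.5, 8.5).
E[θ | data] = 44.5/(44.5+8.5) = 0.840.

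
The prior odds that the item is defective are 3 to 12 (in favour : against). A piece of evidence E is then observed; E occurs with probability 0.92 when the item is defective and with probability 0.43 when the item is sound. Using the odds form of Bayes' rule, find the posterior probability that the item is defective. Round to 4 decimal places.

Prior odds = 3/12 = 0.25000.
Likelihood ratio for E = 0.92/0.43 = 2.1395.
Posterior odds = prior odds × LR = 0.53488.
Posterior probability = odds/(1+odds) = 0.53488/1.5349 = 0.3485.

Posterior probability ≈ 0.3485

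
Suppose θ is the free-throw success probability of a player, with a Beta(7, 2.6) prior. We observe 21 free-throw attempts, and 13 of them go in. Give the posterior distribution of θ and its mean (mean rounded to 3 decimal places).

Posterior: Beta(20, 10.6); mean ≈ 0.654

The binomial likelihood is conjugate to the Beta prior: with 13 successes and 8 failures, the posterior is Beta(7+13, 2.6+8) = Beta(20, 10.6).
E[θ | data] = 20/(20+10.6) = 0.654.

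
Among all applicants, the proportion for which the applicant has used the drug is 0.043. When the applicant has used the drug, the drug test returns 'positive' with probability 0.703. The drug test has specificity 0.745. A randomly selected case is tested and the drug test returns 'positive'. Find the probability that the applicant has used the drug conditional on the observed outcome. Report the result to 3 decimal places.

P(H | E) ≈ 0.110

Let H be the event that the applicant has used the drug. P(H) = 0.043, so P(¬H) = 0.957. With E the 'positive' result, P(E|H) = 0.703 and P(E|¬H) = 0.255.
P(E) = 0.703·0.043 + 0.255·0.957 = 0.030229 + 0.24404 = 0.27426.
By Bayes' theorem, P(H|E) = 0.030229 / 0.27426 = 0.110.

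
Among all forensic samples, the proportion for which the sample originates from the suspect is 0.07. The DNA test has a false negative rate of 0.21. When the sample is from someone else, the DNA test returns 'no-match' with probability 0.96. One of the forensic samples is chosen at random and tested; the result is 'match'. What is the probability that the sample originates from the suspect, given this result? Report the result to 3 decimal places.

P(H | E) ≈ 0.598

Let H be the event that the sample originates from the suspect. P(H) = 0.07, so P(¬H) = 0.93. With E the 'match' result, P(E|H) = 0.79 and P(E|¬H) = 0.04.
P(E) = 0.79·0.07 + 0.04·0.93 = 0.055300 + 0.037200 = 0.092500.
By Bayes' theorem, P(H|E) = 0.055300 / 0.092500 = 0.598.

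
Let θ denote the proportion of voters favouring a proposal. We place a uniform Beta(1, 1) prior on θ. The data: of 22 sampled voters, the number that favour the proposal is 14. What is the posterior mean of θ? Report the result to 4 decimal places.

Posterior mean ≈ 0.6250

The binomial likelihood is conjugate to the Beta prior: with 14 successes and 8 failures, the posterior is Beta(1+14, 1+8) = Beta(15, 9).
Posterior mean = α/(α+β) = 15/24 = 0.6250.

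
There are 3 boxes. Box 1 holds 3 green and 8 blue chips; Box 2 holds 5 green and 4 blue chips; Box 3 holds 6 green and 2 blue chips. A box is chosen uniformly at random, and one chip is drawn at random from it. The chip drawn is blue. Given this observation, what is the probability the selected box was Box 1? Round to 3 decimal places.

Tabulate prior·likelihood by source: [1] prior 0.333333, lik 0.7273, product 0.2424; [2] prior 0.333333, lik 0.4444, product 0.1481; [3] prior 0.333333, lik 0.25, product 0.08333.
Normalizing constant = 0.47391; the posterior for Box 1 is its product over the sum, 0.2424/0.47391 = 0.512.

Posterior probability ≈ 0.512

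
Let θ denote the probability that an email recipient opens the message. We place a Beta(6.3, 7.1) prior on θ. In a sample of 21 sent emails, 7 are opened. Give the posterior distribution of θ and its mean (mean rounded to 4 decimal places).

Observing 7 successes and 14 failures updates Beta(6.3, 7.1) by adding the success and failure counts to the two shape parameters: α = 6.3+7 = 13.3, β = 7.1+14 = 21.1.
E[θ | data] = 13.3/(13.3+21.1) = 0.3866.

Posterior: Beta(13.3, 21.1); mean ≈ 0.3866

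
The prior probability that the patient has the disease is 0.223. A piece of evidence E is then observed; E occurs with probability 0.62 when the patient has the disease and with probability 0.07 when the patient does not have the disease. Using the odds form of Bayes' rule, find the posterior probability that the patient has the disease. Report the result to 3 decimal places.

Posterior probability ≈ 0.718

Prior odds = 0.223/(1−0.223) = 0.28700. In log-odds, ln(0.28700) = -1.2483.
Add log likelihood ratio: ln(8.8571) = 2.1812.
Posterior log-odds = 0.93296, so posterior odds = exp(0.93296) = 2.5420. Converting, P(H|E) = 2.5420/3.5420 = 0.718.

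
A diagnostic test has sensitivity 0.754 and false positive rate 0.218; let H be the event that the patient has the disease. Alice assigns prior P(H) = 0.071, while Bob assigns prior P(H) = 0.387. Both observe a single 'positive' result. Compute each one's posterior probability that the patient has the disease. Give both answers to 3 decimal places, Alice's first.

Alice: 0.209; Bob: 0.686

P('+'|H) = 0.754, P('+'|¬H) = 0.218.
Alice: numerator 0.754·0.071 = 0.053534; evidence = 0.053534+0.218·0.929 = 0.25606; posterior = 0.209.
Bob: numerator 0.754·0.387 = 0.29180; evidence = 0.29180+0.218·0.613 = 0.42543; posterior = 0.686.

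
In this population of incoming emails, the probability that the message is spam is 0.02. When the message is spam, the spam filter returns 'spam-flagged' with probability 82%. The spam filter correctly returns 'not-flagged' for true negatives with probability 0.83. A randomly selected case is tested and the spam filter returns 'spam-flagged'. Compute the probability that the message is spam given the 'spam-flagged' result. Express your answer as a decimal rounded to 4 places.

P(H | E) ≈ 0.0896

Write H for 'the message is spam'. Prior odds H:¬H = 0.02/0.98 = 0.020408. For the 'spam-flagged' outcome, the likelihood ratio is 0.82/0.17 = 4.8235.
Posterior odds = 0.020408 × 4.8235 = 0.098439, so P(H|E) = 0.098439/(1+0.098439) = 0.0896.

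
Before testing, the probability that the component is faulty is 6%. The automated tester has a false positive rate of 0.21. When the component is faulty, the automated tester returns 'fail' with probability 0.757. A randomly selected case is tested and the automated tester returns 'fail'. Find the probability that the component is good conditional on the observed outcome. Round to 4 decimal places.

Let H be the event that the component is faulty. P(H) = 0.06, so P(¬H) = 0.94. With E the 'fail' result, P(E|H) = 0.757 and P(E|¬H) = 0.21.
P(E) = 0.757·0.06 + 0.21·0.94 = 0.045420 + 0.19740 = 0.24282.
By Bayes' theorem, P(H|E) = 0.045420 / 0.24282 = 0.1871. Hence P(¬H|E) = 1 − 0.1871 = 0.8129.

P(¬H | E) ≈ 0.8129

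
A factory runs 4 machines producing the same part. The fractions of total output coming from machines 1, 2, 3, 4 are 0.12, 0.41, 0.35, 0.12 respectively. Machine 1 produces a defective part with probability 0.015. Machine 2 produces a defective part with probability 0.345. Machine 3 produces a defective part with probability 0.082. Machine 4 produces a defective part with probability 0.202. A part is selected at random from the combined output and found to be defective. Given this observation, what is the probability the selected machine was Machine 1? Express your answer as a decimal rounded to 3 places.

Posterior probability ≈ 0.009

P(defective|M1) = 0.015; P(defective|M2) = 0.345; P(defective|M3) = 0.082; P(defective|M4) = 0.202.
Prior × likelihood for each source: 0.12·0.015=0.001800, 0.41·0.345=0.1414, 0.35·0.082=0.02870, 0.12·0.202=0.02424. Summing gives P(defective) = 0.19619.
P(Machine 1 | defective) = 0.001800 / 0.19619 = 0.009.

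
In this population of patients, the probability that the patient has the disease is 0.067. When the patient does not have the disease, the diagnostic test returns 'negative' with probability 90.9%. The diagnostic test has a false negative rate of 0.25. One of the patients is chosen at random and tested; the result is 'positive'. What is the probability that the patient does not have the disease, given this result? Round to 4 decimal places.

Let H be the event that the patient has the disease. P(H) = 0.067, so P(¬H) = 0.933. With E the 'positive' result, P(E|H) = 0.75 and P(E|¬H) = 0.091.
P(E) = 0.75·0.067 + 0.091·0.933 = 0.050250 + 0.084903 = 0.13515.
By Bayes' theorem, P(H|E) = 0.050250 / 0.13515 = 0.3718. Hence P(¬H|E) = 1 − 0.3718 = 0.6282.

P(¬H | E) ≈ 0.6282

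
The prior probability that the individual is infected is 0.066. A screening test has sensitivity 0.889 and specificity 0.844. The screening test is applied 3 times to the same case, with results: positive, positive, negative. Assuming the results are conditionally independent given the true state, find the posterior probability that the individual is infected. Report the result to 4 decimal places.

With H the event that the individual is infected, the joint likelihood of the observed sequence is P(data|H) = 0.889·0.889·0.111 = 0.087726 and P(data|¬H) = 0.156·0.156·0.844 = 0.020540.
Bayes: P(H|data) = 0.066·0.087726 / (0.066·0.087726 + 0.934·0.020540) = 0.0057899/0.024974 = 0.2318.

Posterior P(H) ≈ 0.2318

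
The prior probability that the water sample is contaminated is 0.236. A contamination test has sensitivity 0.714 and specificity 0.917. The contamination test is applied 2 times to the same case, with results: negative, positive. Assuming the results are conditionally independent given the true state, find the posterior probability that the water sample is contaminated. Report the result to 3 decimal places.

Posterior P(H) ≈ 0.453

Let H be the event that the water sample is contaminated; start with P(H) = 0.236. P('positive'|H) = 0.714, P('positive'|¬H) = 0.083.
Update on result 1 ('negative'): P(H) ← 0.286·0.2360 / (0.286·0.2360 + 0.917·0.7640) = 0.067496/0.76808 = 0.0879.
Update on result 2 ('positive'): P(H) ← 0.714·0.0879 / (0.714·0.0879 + 0.083·0.9121) = 0.062743/0.13845 = 0.4532.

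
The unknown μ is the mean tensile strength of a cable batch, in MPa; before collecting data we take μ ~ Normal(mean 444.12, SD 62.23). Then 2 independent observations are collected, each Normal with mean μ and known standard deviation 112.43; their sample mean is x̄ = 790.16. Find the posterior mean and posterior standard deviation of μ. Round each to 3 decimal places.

Posterior mean ≈ 575.591; posterior SD ≈ 49.003

Prior precision 1/τ₀² = 1/62.23² = 0.00025823; data precision n/σ² = 2/112.43² = 0.00015822.
Posterior precision = 0.00025823 + 0.00015822 = 0.00041645, giving posterior SD = 1/√0.00041645 = 49.003.
Posterior mean = (0.00025823·444.12 + 0.00015822·790.16) / 0.00041645 = 575.591.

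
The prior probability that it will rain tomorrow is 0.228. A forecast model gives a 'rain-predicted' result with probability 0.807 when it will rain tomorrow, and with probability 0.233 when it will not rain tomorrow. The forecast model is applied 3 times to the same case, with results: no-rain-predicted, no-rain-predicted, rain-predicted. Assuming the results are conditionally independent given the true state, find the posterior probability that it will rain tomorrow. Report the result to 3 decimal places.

Posterior P(H) ≈ 0.061

With H the event that it will rain tomorrow, the joint likelihood of the observed sequence is P(data|H) = 0.193·0.193·0.807 = 0.030060 and P(data|¬H) = 0.767·0.767·0.233 = 0.13707.
Bayes: P(H|data) = 0.228·0.030060 / (0.228·0.030060 + 0.772·0.13707) = 0.0068537/0.11267 = 0.0608.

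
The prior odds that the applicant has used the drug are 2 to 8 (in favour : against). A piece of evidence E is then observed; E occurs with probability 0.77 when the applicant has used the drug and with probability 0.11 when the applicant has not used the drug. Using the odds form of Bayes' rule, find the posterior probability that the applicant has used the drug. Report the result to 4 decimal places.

Prior odds = 2/8 = 0.25000.
Likelihood ratio for E = 0.77/0.11 = 7.0000.
Posterior odds = prior odds × LR = 1.7500.
Posterior probability = odds/(1+odds) = 1.7500/2.7500 = 0.6364.

Posterior probability ≈ 0.6364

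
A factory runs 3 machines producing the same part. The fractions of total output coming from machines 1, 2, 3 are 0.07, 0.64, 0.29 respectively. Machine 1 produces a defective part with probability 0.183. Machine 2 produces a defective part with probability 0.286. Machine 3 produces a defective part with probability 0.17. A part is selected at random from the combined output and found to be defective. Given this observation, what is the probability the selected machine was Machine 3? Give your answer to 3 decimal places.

Posterior probability ≈ 0.201

P(defective|M1) = 0.183; P(defective|M2) = 0.286; P(defective|M3) = 0.17.
Prior × likelihood for each source: 0.07·0.183=0.01281, 0.64·0.286=0.1830, 0.29·0.17=0.04930. Summing gives P(defective) = 0.24515.
P(Machine 3 | defective) = 0.04930 / 0.24515 = 0.201.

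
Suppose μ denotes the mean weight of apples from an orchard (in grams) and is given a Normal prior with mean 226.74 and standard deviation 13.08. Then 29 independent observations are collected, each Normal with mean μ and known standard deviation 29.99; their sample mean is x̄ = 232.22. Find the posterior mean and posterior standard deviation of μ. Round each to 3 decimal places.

Posterior mean ≈ 231.379; posterior SD ≈ 5.124

With known σ, the Normal prior is conjugate. Weight on the data is w = (n/σ²)/(n/σ² + 1/τ₀²) = 0.0322437/(0.0322437+0.00584500) = 0.84654.
Posterior mean = w·x̄ + (1−w)·μ₀ = 0.84654·232.22 + 0.15346·226.74 = 231.379. Posterior variance = 1/(0.0322437+0.00584500) = 26.2545, so SD = 5.124.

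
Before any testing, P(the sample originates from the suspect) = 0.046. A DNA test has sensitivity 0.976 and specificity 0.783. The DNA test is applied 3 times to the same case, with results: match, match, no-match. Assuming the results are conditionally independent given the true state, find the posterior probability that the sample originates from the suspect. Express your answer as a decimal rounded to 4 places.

Let H be the event that the sample originates from the suspect; start with P(H) = 0.046. P('match'|H) = 0.976, P('match'|¬H) = 0.217.
Update on result 1 ('match'): P(H) ← 0.976·0.0460 / (0.976·0.0460 + 0.217·0.9540) = 0.044896/0.25191 = 0.1782.
Update on result 2 ('match'): P(H) ← 0.976·0.1782 / (0.976·0.1782 + 0.217·0.8218) = 0.17394/0.35227 = 0.4938.
Update on result 3 ('no-match'): P(H) ← 0.024·0.4938 / (0.024·0.4938 + 0.783·0.5062) = 0.011851/0.40822 = 0.0290.

Posterior P(H) ≈ 0.0290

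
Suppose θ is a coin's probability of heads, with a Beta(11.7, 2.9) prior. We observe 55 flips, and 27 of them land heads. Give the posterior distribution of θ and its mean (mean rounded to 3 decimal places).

Posterior: Beta(38.7, 30.9); mean ≈ 0.556

Observing 27 successes and 28 failures updates Beta(11.7, 2.9) by adding the success and failure counts to the two shape parameters: α = 11.7+27 = 38.7, β = 2.9+28 = 30.9.
Posterior mean = α/(α+β) = 38.7/69.6 = 0.556.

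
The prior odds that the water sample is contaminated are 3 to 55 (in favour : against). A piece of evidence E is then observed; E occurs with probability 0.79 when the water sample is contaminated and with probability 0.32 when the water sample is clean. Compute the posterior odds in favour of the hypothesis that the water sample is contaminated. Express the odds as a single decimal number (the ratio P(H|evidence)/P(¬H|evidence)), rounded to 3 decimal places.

Posterior odds ≈ 0.135

Prior odds = 3/55 = 0.054545.
Likelihood ratio for E = 0.79/0.32 = 2.4688.
Posterior odds = prior odds × LR = 0.13466.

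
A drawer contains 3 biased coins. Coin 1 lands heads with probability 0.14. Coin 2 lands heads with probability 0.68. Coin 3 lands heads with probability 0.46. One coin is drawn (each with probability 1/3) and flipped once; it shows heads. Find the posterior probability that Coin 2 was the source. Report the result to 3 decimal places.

Tabulate prior·likelihood by source: [1] prior 0.333333, lik 0.14, product 0.04667; [2] prior 0.333333, lik 0.68, product 0.2267; [3] prior 0.333333, lik 0.46, product 0.1533.
Normalizing constant = 0.42667; the posterior for Coin 2 is its product over the sum, 0.2267/0.42667 = 0.531.

Posterior probability ≈ 0.531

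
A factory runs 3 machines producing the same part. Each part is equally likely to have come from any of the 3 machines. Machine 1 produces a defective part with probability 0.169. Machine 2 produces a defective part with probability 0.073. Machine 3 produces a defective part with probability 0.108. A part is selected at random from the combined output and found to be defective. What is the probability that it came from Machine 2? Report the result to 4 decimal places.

Posterior probability ≈ 0.2086

Tabulate prior·likelihood by source: [1] prior 0.333333, lik 0.169, product 0.05633; [2] prior 0.333333, lik 0.073, product 0.02433; [3] prior 0.333333, lik 0.108, product 0.03600.
Normalizing constant = 0.11667; the posterior for Machine 2 is its product over the sum, 0.02433/0.11667 = 0.2086.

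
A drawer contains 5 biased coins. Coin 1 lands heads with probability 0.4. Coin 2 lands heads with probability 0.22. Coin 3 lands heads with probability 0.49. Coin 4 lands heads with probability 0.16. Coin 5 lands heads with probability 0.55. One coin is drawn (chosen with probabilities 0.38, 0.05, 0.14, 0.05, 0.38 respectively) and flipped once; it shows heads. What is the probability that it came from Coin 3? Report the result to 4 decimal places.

Posterior probability ≈ 0.1529

P(heads|C1) = 0.4; P(heads|C2) = 0.22; P(heads|C3) = 0.49; P(heads|C4) = 0.16; P(heads|C5) = 0.55.
Prior × likelihood for each source: 0.38·0.4=0.1520, 0.05·0.22=0.01100, 0.14·0.49=0.06860, 0.05·0.16=0.008000, 0.38·0.55=0.2090. Summing gives P(heads) = 0.44860.
P(Coin 3 | heads) = 0.06860 / 0.44860 = 0.1529.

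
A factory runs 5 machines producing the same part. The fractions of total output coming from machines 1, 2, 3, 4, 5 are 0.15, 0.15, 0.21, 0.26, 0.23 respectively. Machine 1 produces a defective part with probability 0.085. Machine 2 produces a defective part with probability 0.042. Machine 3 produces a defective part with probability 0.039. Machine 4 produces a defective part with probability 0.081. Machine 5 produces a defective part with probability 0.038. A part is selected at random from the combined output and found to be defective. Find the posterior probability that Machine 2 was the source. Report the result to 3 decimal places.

Posterior probability ≈ 0.110

P(defective|M1) = 0.085; P(defective|M2) = 0.042; P(defective|M3) = 0.039; P(defective|M4) = 0.081; P(defective|M5) = 0.038.
Prior × likelihood for each source: 0.15·0.085=0.01275, 0.15·0.042=0.006300, 0.21·0.039=0.008190, 0.26·0.081=0.02106, 0.23·0.038=0.008740. Summing gives P(defective) = 0.057040.
P(Machine 2 | defective) = 0.006300 / 0.057040 = 0.110.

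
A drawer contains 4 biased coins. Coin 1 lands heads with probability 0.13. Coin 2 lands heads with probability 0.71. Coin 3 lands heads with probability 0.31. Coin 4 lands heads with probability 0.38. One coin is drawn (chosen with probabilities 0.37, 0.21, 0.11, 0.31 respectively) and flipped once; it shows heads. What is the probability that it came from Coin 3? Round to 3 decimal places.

Posterior probability ≈ 0.098

Tabulate prior·likelihood by source: [1] prior 0.37, lik 0.13, product 0.04810; [2] prior 0.21, lik 0.71, product 0.1491; [3] prior 0.11, lik 0.31, product 0.03410; [4] prior 0.31, lik 0.38, product 0.1178.
Normalizing constant = 0.34910; the posterior for Coin 3 is its product over the sum, 0.03410/0.34910 = 0.098.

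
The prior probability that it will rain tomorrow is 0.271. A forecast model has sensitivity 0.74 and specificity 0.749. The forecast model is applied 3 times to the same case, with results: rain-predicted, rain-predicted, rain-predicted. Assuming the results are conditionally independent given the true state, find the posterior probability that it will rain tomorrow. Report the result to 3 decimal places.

Posterior P(H) ≈ 0.905

With H the event that it will rain tomorrow, the joint likelihood of the observed sequence is P(data|H) = 0.74·0.74·0.74 = 0.40522 and P(data|¬H) = 0.251·0.251·0.251 = 0.015813.
Bayes: P(H|data) = 0.271·0.40522 / (0.271·0.40522 + 0.729·0.015813) = 0.10982/0.12134 = 0.9050.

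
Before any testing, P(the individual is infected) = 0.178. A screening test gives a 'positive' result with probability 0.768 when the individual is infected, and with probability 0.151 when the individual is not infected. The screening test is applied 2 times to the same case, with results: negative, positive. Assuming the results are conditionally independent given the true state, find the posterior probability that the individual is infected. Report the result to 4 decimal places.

With H the event that the individual is infected, the joint likelihood of the observed sequence is P(data|H) = 0.232·0.768 = 0.17818 and P(data|¬H) = 0.849·0.151 = 0.12820.
Bayes: P(H|data) = 0.178·0.17818 / (0.178·0.17818 + 0.822·0.12820) = 0.031715/0.13709 = 0.2313.

Posterior P(H) ≈ 0.2313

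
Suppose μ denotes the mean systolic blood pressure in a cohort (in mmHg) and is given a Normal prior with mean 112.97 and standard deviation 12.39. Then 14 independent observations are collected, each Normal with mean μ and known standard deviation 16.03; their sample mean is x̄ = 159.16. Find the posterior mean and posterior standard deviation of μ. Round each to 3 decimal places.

Posterior mean ≈ 154.227; posterior SD ≈ 4.049

With known σ, the Normal prior is conjugate. Weight on the data is w = (n/σ²)/(n/σ² + 1/τ₀²) = 0.0544830/(0.0544830+0.00651414) = 0.89321.
Posterior mean = w·x̄ + (1−w)·μ₀ = 0.89321·159.16 + 0.10679·112.97 = 154.227. Posterior variance = 1/(0.0544830+0.00651414) = 16.3942, so SD = 4.049.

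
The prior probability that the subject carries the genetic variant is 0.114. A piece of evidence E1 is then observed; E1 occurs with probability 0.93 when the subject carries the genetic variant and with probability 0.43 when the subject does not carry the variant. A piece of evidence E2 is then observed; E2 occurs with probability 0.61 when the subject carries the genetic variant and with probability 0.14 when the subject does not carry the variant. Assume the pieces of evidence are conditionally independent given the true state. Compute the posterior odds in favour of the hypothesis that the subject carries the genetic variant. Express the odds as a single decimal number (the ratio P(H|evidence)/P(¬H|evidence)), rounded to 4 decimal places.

Posterior odds ≈ 1.2125

Prior odds = 0.114/(1−0.114) = 0.12867. In log-odds, ln(0.12867) = -2.0505.
Add log likelihood ratios: ln(2.1628) + ln(4.3571) = 2.2432.
Posterior log-odds = 0.19270, so posterior odds = exp(0.19270) = 1.2125.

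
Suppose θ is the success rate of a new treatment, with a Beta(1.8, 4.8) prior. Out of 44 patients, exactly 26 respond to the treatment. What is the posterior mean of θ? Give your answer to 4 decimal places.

Observing 26 successes and 18 failures updates Beta(1.8, 4.8) by adding the success and failure counts to the two shape parameters: α = 1.8+26 = 27.8, β = 4.8+18 = 22.8.
E[θ | data] = 27.8/(27.8+22.8) = 0.5494.

Posterior mean ≈ 0.5494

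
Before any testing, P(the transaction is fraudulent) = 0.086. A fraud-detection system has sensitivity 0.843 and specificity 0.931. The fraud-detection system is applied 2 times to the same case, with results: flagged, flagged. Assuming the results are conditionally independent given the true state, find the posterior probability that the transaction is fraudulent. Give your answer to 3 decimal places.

With H the event that the transaction is fraudulent, the joint likelihood of the observed sequence is P(data|H) = 0.843·0.843 = 0.71065 and P(data|¬H) = 0.069·0.069 = 0.0047610.
Bayes: P(H|data) = 0.086·0.71065 / (0.086·0.71065 + 0.914·0.0047610) = 0.061116/0.065467 = 0.9335.

Posterior P(H) ≈ 0.934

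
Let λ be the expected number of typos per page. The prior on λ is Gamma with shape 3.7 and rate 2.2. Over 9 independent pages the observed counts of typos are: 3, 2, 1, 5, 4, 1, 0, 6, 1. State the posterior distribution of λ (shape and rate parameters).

Posterior: Gamma(shape=26.7, rate=11.2)

Total count ∑xᵢ = 23 over n = 9 pages.
Gamma is conjugate to the Poisson likelihood: posterior is Gamma(shape = 3.7+23 = 26.7, rate = 2.2+9 = 11.2).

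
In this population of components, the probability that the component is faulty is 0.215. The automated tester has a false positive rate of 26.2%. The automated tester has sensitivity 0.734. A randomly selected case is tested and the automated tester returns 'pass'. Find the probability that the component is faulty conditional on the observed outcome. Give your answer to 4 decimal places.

P(H | E) ≈ 0.0898

Write H for 'the component is faulty'. Prior odds H:¬H = 0.215/0.785 = 0.27389. For the 'pass' outcome, the likelihood ratio is 0.266/0.738 = 0.36043.
Posterior odds = 0.27389 × 0.36043 = 0.098717, so P(H|E) = 0.098717/(1+0.098717) = 0.0898.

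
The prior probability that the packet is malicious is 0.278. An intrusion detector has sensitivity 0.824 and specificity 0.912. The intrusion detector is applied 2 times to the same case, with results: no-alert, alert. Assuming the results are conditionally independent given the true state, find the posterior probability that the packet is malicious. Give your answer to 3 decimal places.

Posterior P(H) ≈ 0.410

With H the event that the packet is malicious, the joint likelihood of the observed sequence is P(data|H) = 0.176·0.824 = 0.14502 and P(data|¬H) = 0.912·0.088 = 0.080256.
Bayes: P(H|data) = 0.278·0.14502 / (0.278·0.14502 + 0.722·0.080256) = 0.040317/0.098262 = 0.4103.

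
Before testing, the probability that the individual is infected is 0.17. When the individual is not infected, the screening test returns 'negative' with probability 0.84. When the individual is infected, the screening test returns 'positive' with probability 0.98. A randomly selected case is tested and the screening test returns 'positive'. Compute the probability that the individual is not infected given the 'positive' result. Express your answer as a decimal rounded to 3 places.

P(¬H | E) ≈ 0.444

Let H be the event that the individual is infected. P(H) = 0.17, so P(¬H) = 0.83. With E the 'positive' result, P(E|H) = 0.98 and P(E|¬H) = 0.16.
P(E) = 0.98·0.17 + 0.16·0.83 = 0.16660 + 0.13280 = 0.29940.
By Bayes' theorem, P(H|E) = 0.16660 / 0.29940 = 0.556. Hence P(¬H|E) = 1 − 0.556 = 0.444.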